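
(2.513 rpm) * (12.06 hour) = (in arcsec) 2.357e+09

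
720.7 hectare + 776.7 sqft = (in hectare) 720.7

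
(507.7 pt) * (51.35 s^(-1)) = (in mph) 20.57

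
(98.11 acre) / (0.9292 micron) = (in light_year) 4.516e-05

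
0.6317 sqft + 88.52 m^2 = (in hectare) 0.008858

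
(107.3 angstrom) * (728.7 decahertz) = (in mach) 2.296e-07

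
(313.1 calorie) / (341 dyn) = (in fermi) 3.842e+20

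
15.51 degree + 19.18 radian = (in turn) 3.096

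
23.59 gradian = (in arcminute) 1274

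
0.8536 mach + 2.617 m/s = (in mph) 656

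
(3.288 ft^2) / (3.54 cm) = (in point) 2.446e+04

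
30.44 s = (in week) 5.033e-05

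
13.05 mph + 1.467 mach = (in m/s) 505.3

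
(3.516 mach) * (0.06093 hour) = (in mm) 2.626e+08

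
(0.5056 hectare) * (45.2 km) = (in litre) 2.285e+11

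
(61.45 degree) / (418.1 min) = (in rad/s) 4.275e-05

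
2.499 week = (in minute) 2.519e+04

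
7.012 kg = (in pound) 15.46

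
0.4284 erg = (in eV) 2.674e+11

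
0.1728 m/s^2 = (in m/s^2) 0.1728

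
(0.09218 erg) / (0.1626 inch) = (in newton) 2.232e-06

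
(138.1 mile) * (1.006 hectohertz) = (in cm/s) 2.236e+09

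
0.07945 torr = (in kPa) 0.01059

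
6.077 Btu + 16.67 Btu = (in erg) 2.4e+11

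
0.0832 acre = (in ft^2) 3624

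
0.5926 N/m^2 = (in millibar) 0.005926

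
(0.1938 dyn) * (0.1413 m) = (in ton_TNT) 6.545e-17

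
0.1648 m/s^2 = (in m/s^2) 0.1648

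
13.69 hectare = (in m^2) 1.369e+05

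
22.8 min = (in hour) 0.38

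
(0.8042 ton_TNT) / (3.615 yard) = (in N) 1.018e+09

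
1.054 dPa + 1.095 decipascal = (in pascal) 0.2149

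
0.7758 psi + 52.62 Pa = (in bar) 0.05402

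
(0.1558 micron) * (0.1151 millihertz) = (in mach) 5.267e-14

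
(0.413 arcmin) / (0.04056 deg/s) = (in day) 1.964e-06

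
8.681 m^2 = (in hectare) 0.0008681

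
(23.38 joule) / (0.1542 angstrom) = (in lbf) 3.409e+11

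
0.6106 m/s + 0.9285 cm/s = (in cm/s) 61.99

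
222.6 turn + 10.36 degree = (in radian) 1399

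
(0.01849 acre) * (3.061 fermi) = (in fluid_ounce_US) 7.745e-09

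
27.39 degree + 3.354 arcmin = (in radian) 0.479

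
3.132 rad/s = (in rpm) 29.91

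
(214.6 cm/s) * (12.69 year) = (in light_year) 9.078e-08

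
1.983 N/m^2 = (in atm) 1.957e-05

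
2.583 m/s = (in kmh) 9.299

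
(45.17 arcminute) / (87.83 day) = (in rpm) 1.653e-08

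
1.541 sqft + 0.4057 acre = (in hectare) 0.1642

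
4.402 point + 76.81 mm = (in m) 0.07836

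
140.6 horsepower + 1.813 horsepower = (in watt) 1.062e+05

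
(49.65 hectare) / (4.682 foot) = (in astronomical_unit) 2.326e-06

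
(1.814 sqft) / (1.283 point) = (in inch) 1.466e+04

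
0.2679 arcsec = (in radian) 1.299e-06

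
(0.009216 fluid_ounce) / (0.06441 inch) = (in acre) 4.117e-08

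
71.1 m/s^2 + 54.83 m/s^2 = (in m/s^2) 125.9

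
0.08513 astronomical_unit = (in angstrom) 1.274e+20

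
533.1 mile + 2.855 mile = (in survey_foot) 2.83e+06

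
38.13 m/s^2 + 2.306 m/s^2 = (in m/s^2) 40.44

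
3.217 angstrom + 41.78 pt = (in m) 0.01474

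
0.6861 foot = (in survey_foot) 0.6861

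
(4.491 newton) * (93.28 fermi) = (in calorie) 1.001e-13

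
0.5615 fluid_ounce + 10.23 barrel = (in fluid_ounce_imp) 5.724e+04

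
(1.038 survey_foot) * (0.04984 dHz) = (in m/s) 0.001577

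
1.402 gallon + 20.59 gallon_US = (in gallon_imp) 18.31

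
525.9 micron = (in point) 1.491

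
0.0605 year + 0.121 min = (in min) 3.18e+04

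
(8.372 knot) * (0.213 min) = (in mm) 5.504e+04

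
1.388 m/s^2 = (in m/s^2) 1.388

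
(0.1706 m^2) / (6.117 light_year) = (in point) 8.356e-15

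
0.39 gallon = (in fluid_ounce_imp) 51.96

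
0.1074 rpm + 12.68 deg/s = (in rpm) 2.221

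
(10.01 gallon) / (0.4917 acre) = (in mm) 0.01904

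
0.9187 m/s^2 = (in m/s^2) 0.9187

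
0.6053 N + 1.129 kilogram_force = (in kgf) 1.191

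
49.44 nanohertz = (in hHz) 4.944e-10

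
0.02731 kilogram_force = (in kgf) 0.02731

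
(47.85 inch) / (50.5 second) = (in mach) 7.068e-05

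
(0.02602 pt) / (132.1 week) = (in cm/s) 1.149e-11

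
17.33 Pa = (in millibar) 0.1733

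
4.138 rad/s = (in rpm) 39.51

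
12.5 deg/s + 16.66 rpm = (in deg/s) 112.5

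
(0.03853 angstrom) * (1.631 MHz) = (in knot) 1.222e-05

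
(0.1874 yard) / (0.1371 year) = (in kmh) 1.427e-07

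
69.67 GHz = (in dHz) 6.967e+11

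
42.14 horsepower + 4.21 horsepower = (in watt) 3.456e+04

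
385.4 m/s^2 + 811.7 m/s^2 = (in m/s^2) 1197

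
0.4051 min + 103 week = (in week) 103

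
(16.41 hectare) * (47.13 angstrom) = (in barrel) 0.004865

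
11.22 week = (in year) 0.2152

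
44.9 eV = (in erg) 7.194e-11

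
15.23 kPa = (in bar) 0.1523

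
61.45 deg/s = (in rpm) 10.24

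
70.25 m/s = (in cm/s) 7025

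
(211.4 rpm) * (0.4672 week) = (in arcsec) 1.29e+12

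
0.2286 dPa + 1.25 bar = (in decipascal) 1.25e+06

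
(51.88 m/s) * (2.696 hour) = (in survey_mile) 312.9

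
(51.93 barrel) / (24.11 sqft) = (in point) 1.045e+04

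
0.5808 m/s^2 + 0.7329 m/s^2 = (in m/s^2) 1.314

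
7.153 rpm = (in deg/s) 42.92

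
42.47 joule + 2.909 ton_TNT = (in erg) 1.217e+17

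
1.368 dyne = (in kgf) 1.395e-06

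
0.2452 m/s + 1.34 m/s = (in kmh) 5.707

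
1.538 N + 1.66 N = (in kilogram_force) 0.3261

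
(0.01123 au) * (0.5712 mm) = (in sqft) 1.033e+07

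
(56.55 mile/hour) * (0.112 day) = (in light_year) 2.586e-11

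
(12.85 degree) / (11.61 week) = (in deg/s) 1.83e-06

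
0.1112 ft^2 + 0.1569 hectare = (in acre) 0.3877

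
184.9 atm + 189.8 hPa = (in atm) 185.1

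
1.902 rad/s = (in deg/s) 109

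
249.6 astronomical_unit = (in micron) 3.734e+19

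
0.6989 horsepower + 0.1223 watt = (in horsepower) 0.6991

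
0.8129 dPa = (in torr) 0.0006097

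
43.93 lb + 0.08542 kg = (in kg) 20.01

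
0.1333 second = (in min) 0.002222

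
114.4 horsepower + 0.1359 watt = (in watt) 8.531e+04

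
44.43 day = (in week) 6.347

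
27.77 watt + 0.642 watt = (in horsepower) 0.0381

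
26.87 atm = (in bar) 27.23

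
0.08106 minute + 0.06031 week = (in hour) 10.13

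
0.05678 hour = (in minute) 3.407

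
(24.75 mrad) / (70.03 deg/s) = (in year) 6.421e-10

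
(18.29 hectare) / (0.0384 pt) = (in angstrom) 1.35e+20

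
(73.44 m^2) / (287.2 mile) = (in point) 0.4504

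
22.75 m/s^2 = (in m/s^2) 22.75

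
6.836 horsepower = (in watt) 5098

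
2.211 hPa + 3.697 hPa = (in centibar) 0.5908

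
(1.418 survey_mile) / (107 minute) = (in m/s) 0.3555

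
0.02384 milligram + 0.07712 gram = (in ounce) 0.002721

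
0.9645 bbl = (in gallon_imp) 33.73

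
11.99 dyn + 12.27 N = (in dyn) 1.227e+06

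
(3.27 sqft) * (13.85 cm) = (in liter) 42.08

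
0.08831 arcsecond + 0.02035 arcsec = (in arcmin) 0.001811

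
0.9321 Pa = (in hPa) 0.009321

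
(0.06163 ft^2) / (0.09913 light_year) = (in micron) 6.105e-12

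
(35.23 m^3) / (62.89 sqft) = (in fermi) 6.03e+15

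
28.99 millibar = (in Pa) 2899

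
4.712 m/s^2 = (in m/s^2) 4.712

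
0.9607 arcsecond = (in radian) 4.658e-06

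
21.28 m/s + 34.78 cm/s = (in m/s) 21.63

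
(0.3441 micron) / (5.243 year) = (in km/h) 7.492e-15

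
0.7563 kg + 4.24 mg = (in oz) 26.68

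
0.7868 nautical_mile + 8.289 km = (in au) 6.515e-08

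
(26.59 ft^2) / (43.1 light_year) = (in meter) 6.058e-18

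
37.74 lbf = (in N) 167.9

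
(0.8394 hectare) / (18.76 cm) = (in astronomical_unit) 2.991e-07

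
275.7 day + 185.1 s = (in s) 2.382e+07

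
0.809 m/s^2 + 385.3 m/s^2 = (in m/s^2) 386.1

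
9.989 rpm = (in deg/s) 59.93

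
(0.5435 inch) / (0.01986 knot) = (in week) 2.234e-06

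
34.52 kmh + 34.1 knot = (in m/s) 27.13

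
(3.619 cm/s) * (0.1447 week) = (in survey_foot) 1.039e+04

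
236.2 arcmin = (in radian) 0.06871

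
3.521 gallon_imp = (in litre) 16.01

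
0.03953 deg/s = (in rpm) 0.006588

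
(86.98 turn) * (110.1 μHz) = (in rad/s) 0.06017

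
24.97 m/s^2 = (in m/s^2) 24.97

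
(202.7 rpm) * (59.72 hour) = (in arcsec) 9.413e+11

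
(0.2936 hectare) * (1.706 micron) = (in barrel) 0.0315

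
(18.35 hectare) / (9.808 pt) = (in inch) 2.088e+09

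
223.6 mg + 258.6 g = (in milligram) 2.588e+05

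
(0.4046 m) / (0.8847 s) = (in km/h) 1.646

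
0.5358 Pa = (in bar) 5.358e-06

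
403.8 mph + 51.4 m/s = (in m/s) 231.9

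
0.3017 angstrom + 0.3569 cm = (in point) 10.12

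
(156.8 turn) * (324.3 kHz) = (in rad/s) 3.195e+08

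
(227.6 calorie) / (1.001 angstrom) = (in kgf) 9.701e+11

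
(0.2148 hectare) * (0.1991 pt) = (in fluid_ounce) 5102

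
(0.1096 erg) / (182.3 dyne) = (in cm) 0.0006012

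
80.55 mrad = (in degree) 4.615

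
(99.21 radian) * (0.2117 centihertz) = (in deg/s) 12.03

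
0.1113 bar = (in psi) 1.614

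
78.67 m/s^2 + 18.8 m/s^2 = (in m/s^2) 97.47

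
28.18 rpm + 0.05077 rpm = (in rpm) 28.23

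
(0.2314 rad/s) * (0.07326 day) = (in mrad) 1.465e+06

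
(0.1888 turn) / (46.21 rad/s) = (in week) 4.245e-08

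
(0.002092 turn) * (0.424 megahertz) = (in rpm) 5.322e+04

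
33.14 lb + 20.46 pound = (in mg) 2.431e+07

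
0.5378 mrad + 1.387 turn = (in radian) 8.715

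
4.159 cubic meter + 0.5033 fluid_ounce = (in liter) 4159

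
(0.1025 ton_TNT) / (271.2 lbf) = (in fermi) 3.555e+20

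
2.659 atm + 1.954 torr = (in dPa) 2.697e+06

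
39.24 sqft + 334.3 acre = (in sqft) 1.456e+07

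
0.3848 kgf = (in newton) 3.774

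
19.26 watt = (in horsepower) 0.02583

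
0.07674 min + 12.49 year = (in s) 3.939e+08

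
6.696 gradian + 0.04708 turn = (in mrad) 401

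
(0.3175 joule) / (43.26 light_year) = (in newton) 7.758e-19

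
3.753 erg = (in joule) 3.753e-07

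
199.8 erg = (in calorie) 4.775e-06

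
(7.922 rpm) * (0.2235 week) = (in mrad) 1.121e+08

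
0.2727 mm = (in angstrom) 2.727e+06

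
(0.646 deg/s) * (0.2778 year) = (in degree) 5.659e+06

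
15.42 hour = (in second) 5.551e+04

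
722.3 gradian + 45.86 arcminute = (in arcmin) 3.905e+04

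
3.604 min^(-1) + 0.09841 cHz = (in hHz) 0.0006105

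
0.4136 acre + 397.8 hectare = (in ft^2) 4.284e+07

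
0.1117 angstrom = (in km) 1.117e-14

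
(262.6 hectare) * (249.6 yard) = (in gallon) 1.583e+11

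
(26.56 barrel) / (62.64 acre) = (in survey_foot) 5.465e-05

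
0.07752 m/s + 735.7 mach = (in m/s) 2.505e+05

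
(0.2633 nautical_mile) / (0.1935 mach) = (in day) 8.566e-05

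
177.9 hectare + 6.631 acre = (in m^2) 1.806e+06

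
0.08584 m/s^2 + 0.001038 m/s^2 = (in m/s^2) 0.08688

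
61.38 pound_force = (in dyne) 2.73e+07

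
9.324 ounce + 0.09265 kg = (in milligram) 3.57e+05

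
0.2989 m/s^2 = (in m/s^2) 0.2989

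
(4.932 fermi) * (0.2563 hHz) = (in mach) 3.712e-16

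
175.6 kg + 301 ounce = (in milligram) 1.841e+08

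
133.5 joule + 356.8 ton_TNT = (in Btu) 1.415e+09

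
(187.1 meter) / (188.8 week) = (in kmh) 5.899e-06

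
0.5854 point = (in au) 1.38e-15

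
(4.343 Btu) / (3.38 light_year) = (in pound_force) 3.221e-14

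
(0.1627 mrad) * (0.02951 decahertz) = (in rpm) 0.0004585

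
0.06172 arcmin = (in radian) 1.795e-05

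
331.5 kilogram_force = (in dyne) 3.251e+08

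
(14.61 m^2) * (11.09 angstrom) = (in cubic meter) 1.62e-08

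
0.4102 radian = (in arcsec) 8.461e+04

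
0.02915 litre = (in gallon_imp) 0.006412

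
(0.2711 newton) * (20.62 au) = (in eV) 5.22e+30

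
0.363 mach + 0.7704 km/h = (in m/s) 123.8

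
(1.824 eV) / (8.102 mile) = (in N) 2.241e-23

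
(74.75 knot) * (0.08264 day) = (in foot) 9.008e+05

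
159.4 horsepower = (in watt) 1.189e+05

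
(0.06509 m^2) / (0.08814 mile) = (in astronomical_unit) 3.067e-15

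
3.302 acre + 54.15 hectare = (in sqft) 5.972e+06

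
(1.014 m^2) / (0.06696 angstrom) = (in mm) 1.514e+14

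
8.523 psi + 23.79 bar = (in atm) 24.06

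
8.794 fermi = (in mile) 5.464e-18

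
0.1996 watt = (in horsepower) 0.0002677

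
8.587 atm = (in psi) 126.2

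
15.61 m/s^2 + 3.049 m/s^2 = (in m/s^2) 18.66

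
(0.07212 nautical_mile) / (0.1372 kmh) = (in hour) 0.9735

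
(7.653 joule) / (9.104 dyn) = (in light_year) 8.885e-12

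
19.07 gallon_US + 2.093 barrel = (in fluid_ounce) 1.369e+04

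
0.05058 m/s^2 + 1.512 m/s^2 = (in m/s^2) 1.563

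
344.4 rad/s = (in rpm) 3289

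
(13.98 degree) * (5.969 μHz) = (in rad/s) 1.456e-06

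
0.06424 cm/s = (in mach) 1.887e-06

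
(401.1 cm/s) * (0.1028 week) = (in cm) 2.494e+07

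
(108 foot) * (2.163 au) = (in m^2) 1.065e+13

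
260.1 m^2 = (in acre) 0.06427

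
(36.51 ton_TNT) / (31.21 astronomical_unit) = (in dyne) 3272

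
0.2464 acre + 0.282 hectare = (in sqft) 4.109e+04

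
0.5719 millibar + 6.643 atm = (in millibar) 6732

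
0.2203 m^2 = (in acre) 5.444e-05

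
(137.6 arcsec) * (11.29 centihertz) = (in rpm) 0.0007192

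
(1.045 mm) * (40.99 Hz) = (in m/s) 0.04283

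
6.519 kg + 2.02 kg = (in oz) 301.2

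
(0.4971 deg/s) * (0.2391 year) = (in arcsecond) 1.349e+10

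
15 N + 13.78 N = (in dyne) 2.878e+06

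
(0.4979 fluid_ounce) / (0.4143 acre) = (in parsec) 2.846e-25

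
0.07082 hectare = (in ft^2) 7623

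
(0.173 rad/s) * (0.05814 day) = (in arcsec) 1.793e+08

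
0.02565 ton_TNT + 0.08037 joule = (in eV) 6.698e+26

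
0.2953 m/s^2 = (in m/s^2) 0.2953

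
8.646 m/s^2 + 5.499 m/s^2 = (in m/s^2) 14.14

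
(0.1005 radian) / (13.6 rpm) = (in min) 0.001176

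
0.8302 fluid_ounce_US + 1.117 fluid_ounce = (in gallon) 0.01521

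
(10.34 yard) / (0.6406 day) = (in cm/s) 0.01708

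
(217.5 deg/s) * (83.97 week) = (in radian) 1.928e+08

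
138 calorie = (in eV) 3.604e+21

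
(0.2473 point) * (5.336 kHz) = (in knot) 0.9049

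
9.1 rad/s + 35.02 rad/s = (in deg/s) 2528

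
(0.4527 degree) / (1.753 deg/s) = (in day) 2.989e-06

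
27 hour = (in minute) 1620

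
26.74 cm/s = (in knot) 0.5198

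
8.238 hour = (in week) 0.04904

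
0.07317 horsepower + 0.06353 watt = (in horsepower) 0.07326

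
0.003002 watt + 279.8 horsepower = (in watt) 2.086e+05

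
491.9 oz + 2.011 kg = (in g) 1.596e+04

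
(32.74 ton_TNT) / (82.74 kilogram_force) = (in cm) 1.688e+10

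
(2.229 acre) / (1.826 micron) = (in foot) 1.621e+10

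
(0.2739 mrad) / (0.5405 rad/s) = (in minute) 8.446e-06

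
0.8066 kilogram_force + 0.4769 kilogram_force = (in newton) 12.59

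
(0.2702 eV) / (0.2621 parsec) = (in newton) 5.353e-36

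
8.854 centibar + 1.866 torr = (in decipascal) 9.103e+04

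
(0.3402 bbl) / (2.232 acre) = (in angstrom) 5.988e+04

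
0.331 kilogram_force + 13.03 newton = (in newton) 16.28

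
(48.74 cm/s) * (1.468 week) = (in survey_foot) 1.42e+06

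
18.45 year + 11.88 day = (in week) 963.7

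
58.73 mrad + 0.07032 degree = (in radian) 0.05996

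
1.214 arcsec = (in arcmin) 0.02023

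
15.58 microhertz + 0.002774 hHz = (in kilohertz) 0.0002774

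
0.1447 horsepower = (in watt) 107.9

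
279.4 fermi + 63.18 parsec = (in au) 1.303e+07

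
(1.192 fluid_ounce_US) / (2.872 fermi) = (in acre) 3.033e+06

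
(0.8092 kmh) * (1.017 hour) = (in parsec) 2.667e-14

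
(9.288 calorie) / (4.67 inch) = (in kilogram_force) 33.41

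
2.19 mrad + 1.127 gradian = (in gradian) 1.266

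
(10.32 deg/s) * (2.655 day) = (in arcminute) 1.42e+08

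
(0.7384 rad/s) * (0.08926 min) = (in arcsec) 8.157e+05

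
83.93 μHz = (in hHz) 8.393e-07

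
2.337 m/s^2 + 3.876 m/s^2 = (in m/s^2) 6.213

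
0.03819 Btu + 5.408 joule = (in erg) 4.57e+08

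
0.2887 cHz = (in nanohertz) 2.887e+06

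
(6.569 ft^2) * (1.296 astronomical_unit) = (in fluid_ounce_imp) 4.164e+15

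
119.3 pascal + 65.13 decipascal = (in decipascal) 1258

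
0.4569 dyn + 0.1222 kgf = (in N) 1.198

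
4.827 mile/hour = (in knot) 4.195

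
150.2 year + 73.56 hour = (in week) 7832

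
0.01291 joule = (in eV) 8.058e+16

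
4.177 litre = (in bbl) 0.02627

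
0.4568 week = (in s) 2.763e+05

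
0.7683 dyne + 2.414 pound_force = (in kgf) 1.095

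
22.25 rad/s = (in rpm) 212.5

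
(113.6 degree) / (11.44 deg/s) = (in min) 0.1655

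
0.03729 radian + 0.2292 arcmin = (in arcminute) 128.4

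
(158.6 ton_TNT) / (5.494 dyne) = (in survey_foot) 3.963e+16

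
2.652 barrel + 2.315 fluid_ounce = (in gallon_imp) 92.76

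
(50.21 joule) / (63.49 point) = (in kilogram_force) 228.6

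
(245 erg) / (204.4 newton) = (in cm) 1.199e-05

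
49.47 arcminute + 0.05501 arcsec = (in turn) 0.00229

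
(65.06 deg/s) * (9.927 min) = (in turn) 107.6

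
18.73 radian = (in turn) 2.981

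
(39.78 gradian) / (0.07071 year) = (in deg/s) 1.606e-05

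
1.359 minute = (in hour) 0.02265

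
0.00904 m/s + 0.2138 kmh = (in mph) 0.1531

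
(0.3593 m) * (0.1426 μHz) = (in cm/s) 5.124e-06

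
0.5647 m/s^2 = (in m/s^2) 0.5647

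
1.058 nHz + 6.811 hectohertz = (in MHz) 0.0006811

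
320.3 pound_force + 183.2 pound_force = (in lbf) 503.5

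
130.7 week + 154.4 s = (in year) 2.507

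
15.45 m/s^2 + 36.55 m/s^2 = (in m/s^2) 52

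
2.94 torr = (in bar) 0.00392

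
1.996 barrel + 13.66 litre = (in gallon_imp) 72.81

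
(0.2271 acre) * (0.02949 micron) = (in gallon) 0.00716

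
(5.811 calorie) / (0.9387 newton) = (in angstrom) 2.59e+11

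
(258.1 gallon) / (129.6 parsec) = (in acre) 6.037e-23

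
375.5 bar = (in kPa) 3.755e+04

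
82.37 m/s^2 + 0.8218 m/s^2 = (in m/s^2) 83.19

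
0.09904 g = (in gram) 0.09904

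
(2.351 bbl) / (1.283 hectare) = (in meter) 2.913e-05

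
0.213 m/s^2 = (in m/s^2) 0.213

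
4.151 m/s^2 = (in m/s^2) 4.151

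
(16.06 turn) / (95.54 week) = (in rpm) 1.668e-05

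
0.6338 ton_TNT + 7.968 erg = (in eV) 1.655e+28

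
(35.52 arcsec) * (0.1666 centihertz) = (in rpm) 2.74e-06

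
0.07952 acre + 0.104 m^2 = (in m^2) 321.9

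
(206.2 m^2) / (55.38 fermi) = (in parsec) 0.1207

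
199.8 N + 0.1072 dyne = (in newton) 199.8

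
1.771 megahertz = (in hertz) 1.771e+06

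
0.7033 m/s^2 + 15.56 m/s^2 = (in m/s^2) 16.26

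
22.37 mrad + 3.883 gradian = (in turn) 0.01327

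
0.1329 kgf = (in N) 1.303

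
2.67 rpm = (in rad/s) 0.2796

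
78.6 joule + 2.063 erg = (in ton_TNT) 1.879e-08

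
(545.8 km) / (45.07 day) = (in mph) 0.3135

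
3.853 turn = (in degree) 1387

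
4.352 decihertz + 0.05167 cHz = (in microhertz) 4.357e+05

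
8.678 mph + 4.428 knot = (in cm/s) 615.7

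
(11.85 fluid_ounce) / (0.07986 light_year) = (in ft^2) 4.993e-18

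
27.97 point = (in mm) 9.867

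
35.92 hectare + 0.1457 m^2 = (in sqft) 3.866e+06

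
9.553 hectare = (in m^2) 9.553e+04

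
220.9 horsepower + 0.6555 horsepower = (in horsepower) 221.6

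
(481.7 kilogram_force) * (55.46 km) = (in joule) 2.62e+08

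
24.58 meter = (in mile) 0.01527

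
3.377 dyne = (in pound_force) 7.592e-06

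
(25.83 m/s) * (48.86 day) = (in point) 3.091e+11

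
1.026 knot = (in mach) 0.00155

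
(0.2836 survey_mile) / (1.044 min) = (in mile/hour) 16.3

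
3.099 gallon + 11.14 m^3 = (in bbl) 70.14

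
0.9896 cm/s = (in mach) 2.906e-05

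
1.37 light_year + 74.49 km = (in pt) 3.674e+19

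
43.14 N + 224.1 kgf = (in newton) 2241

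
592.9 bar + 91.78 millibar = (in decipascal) 5.93e+08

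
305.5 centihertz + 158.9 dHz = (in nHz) 1.894e+10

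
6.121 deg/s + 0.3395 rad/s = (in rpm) 4.262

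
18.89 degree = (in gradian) 20.99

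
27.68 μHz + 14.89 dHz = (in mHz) 1489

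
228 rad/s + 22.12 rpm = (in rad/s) 230.3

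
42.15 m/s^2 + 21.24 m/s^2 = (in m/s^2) 63.39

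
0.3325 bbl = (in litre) 52.86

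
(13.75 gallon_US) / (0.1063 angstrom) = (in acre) 1.21e+06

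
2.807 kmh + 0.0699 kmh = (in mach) 0.002347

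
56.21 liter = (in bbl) 0.3536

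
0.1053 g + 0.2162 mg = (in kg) 0.0001055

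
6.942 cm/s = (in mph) 0.1553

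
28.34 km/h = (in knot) 15.3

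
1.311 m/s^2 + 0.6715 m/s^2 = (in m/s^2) 1.982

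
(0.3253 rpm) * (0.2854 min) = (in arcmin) 2005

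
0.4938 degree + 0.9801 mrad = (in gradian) 0.6111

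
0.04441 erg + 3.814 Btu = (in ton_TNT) 9.618e-07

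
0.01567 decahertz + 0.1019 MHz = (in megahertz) 0.1019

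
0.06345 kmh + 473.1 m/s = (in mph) 1058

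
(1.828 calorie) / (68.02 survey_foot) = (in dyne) 3.689e+04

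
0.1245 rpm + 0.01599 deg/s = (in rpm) 0.1272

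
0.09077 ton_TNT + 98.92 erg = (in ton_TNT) 0.09077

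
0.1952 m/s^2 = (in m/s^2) 0.1952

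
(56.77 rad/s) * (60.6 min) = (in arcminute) 7.096e+08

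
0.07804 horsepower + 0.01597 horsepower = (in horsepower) 0.09401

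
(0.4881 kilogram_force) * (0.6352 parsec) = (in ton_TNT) 2.242e+07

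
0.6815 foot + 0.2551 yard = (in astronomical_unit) 2.948e-12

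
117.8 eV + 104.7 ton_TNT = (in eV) 2.734e+30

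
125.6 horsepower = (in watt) 9.366e+04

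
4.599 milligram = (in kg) 4.599e-06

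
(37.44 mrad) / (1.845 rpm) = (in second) 0.1938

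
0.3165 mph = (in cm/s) 14.15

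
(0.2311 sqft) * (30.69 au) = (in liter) 9.857e+13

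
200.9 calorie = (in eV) 5.246e+21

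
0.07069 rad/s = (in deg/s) 4.05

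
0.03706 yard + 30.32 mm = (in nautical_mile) 3.467e-05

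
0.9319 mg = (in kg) 9.319e-07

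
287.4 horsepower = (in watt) 2.143e+05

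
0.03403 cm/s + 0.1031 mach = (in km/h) 126.4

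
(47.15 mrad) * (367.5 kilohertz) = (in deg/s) 9.928e+05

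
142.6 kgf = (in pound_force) 314.4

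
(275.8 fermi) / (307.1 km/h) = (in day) 3.742e-20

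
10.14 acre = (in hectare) 4.104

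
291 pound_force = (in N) 1294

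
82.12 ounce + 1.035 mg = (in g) 2328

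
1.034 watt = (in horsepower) 0.001387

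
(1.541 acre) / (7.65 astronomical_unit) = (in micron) 0.005449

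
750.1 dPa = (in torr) 0.5626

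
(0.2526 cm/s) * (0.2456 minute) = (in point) 105.5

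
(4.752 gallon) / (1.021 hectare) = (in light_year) 1.862e-22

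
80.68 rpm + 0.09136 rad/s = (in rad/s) 8.54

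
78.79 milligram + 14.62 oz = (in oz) 14.62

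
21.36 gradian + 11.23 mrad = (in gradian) 22.07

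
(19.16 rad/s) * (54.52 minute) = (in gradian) 3.99e+06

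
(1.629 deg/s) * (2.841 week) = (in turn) 7775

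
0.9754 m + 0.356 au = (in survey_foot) 1.747e+11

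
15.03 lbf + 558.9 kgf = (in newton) 5548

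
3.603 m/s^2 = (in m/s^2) 3.603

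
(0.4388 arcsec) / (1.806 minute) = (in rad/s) 1.963e-08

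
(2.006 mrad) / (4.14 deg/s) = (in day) 3.213e-07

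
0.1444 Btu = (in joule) 152.4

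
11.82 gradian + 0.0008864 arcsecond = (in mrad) 185.7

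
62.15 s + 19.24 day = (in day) 19.24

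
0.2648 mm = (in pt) 0.7506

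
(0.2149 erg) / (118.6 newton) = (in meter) 1.812e-10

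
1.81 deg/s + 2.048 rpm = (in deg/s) 14.1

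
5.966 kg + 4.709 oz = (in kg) 6.099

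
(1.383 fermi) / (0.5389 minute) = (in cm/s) 4.277e-15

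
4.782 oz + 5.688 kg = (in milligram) 5.824e+06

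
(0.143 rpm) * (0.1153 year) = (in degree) 3.12e+06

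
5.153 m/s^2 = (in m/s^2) 5.153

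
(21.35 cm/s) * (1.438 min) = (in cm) 1842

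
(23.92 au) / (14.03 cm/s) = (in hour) 7.085e+09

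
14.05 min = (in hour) 0.2342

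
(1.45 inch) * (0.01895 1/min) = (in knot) 2.261e-05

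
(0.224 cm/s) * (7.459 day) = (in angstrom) 1.444e+13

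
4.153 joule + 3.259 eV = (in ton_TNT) 9.926e-10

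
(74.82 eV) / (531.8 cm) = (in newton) 2.254e-18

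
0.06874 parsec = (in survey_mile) 1.318e+12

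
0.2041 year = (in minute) 1.073e+05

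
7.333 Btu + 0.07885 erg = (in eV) 4.829e+22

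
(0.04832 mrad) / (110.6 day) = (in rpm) 4.829e-11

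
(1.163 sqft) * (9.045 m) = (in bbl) 6.147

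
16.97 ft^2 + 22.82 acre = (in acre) 22.82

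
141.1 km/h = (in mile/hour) 87.68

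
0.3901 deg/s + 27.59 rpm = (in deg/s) 165.9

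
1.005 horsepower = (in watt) 749.4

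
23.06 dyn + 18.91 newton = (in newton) 18.91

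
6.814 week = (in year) 0.1307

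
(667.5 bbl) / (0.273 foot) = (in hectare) 0.1275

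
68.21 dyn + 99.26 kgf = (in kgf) 99.26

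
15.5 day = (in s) 1.339e+06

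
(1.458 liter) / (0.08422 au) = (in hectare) 1.157e-17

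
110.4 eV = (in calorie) 4.228e-18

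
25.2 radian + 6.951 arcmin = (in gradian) 1604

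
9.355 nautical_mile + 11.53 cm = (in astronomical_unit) 1.158e-07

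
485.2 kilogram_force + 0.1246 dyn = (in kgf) 485.2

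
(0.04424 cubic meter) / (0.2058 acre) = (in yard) 5.809e-05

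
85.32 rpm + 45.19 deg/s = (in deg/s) 557.1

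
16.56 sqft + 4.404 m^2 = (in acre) 0.001468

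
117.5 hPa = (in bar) 0.1175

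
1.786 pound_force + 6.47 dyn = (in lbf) 1.786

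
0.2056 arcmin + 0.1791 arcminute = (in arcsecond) 23.08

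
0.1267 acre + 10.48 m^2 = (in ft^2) 5632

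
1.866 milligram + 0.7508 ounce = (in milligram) 2.129e+04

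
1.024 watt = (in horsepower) 0.001373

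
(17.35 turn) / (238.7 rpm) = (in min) 0.07269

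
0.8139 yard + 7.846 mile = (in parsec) 4.092e-13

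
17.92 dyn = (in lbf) 4.029e-05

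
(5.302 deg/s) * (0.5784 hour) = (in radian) 192.7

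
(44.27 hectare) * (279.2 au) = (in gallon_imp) 4.067e+21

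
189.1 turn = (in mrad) 1.188e+06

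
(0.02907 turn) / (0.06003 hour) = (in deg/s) 0.04843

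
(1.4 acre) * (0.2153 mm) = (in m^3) 1.22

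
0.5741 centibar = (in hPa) 5.741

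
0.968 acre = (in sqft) 4.217e+04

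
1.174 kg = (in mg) 1.174e+06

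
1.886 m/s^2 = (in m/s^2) 1.886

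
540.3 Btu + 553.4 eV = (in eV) 3.558e+24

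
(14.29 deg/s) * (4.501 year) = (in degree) 2.028e+09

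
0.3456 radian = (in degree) 19.8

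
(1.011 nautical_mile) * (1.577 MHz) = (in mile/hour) 6.605e+09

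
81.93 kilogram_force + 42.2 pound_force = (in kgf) 101.1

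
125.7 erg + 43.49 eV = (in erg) 125.7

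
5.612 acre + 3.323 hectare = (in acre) 13.82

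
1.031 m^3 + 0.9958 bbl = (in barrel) 7.481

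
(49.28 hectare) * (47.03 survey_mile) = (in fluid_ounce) 1.261e+15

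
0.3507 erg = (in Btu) 3.324e-11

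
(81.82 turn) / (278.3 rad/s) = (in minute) 0.03079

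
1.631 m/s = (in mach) 0.00479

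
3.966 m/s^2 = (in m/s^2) 3.966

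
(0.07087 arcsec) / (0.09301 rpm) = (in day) 4.083e-10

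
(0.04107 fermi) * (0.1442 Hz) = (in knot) 1.151e-17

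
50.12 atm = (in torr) 3.809e+04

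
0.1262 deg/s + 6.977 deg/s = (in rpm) 1.184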